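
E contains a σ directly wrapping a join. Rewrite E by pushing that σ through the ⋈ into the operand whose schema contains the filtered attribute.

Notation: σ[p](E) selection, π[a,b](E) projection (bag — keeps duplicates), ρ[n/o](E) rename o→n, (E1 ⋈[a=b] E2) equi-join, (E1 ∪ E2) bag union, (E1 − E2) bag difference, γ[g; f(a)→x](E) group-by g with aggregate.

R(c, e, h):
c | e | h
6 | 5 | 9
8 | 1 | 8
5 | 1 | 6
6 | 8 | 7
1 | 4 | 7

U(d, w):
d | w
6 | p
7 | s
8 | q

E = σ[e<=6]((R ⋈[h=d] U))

σ filters on e, owned by the left side.
E' = (σ[e<=6](R) ⋈[h=d] U)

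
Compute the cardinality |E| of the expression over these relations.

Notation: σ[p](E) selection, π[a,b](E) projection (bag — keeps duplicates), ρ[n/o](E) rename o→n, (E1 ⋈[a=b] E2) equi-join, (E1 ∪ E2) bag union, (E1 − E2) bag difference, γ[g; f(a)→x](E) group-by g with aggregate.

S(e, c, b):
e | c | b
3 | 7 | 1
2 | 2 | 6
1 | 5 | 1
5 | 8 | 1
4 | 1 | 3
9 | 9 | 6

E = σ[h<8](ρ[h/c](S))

Row counts bottom-up:
  S → 6
  ρ[h/c](S) → 6
  σ[h<8](ρ[h/c](S)) → 4

|E| = 4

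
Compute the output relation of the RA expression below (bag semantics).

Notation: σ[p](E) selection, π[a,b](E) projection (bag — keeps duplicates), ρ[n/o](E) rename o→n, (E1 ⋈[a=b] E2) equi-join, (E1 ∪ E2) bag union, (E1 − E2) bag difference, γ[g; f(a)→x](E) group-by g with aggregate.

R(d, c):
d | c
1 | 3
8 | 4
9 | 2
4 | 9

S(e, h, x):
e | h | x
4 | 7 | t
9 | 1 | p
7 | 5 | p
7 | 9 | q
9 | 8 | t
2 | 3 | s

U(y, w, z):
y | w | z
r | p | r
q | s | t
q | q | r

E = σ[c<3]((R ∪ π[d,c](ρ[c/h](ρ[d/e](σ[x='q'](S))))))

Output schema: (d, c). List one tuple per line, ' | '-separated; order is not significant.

Row counts bottom-up:
  R → 4
  S → 6
  σ[x='q'](S) → 1
  ρ[d/e](σ[x='q'](S)) → 1
  ρ[c/h](ρ[d/e](σ[x='q'](S))) → 1
  π[d,c](ρ[c/h](ρ[d/e](σ[x='q'](S)))) → 1
  (R ∪ π[d,c](ρ[c/h](ρ[d/e](σ[x='q'](S))))) → 5
  σ[c<3]((R ∪ π[d,c](ρ[c/h](ρ[d/e](σ[x='q'](S)))))) → 1

== RESULT ==
d | c
9 | 2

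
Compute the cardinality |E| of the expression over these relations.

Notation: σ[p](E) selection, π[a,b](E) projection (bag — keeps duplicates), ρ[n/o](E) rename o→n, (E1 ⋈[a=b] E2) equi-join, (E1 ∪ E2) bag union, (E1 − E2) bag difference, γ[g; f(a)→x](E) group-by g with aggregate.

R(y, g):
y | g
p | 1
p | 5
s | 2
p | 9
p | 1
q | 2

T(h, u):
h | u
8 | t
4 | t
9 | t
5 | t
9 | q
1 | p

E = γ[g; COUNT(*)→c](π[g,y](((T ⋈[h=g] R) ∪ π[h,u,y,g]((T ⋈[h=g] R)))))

Subexpression sizes:
  T → 6
  R → 6
  (T ⋈[h=g] R) → 5
  T → 6
  R → 6
  (T ⋈[h=g] R) → 5
  π[h,u,y,g]((T ⋈[h=g] R)) → 5
  ((T ⋈[h=g] R) ∪ π[h,u,y,g]((T ⋈[h=g] R))) → 10
  π[g,y](((T ⋈[h=g] R) ∪ π[h,u,y,g]((T ⋈[h=g] R)))) → 10
  γ[g; COUNT(*)→c](π[g,y](((T ⋈[h=g] R) ∪ π[h,u,y,g]((T ⋈[h=g] R))))) → 3

|E| = 3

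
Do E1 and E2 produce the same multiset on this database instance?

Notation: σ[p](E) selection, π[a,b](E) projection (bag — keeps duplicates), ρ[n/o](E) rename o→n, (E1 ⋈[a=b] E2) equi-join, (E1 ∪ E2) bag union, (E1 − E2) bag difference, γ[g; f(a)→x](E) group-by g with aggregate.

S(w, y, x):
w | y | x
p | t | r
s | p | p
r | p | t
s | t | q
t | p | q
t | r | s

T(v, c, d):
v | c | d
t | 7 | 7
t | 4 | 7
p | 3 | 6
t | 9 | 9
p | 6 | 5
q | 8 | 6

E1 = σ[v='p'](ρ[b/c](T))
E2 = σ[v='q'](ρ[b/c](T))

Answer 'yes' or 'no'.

E1 stepwise |·|:
  T → 6
  ρ[b/c](T) → 6
  σ[v='p'](ρ[b/c](T)) → 2
E2 stepwise |·|:
  T → 6
  ρ[b/c](T) → 6
  σ[v='q'](ρ[b/c](T)) → 1

E1 result:
v | b | d
p | 3 | 6
p | 6 | 5
E2 result:
v | b | d
q | 8 | 6
Witness: ('p', 6, 5) appears 1× in E1 but 0× in E2.

no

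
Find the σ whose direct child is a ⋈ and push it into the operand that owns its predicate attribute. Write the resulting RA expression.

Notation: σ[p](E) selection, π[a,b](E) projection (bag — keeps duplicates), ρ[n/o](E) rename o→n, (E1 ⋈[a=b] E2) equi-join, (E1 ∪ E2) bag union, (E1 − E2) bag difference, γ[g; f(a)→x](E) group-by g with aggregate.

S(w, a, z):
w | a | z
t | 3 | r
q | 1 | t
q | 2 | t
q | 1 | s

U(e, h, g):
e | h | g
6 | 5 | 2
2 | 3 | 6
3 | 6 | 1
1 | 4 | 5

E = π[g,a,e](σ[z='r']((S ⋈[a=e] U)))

σ filters on z, owned by the left side.
E' = π[g,a,e]((σ[z='r'](S) ⋈[a=e] U))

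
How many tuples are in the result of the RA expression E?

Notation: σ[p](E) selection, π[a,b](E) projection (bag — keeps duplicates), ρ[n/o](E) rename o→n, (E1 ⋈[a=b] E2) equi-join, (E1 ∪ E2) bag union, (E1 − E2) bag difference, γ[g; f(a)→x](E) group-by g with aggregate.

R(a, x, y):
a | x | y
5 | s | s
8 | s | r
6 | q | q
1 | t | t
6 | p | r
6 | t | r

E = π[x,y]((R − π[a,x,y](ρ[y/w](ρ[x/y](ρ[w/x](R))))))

Row counts bottom-up:
  R → 6
  R → 6
  ρ[w/x](R) → 6
  ρ[x/y](ρ[w/x](R)) → 6
  ρ[y/w](ρ[x/y](ρ[w/x](R))) → 6
  π[a,x,y](ρ[y/w](ρ[x/y](ρ[w/x](R)))) → 6
  (R − π[a,x,y](ρ[y/w](ρ[x/y](ρ[w/x](R))))) → 3
  π[x,y]((R − π[a,x,y](ρ[y/w](ρ[x/y](ρ[w/x](R)))))) → 3

|E| = 3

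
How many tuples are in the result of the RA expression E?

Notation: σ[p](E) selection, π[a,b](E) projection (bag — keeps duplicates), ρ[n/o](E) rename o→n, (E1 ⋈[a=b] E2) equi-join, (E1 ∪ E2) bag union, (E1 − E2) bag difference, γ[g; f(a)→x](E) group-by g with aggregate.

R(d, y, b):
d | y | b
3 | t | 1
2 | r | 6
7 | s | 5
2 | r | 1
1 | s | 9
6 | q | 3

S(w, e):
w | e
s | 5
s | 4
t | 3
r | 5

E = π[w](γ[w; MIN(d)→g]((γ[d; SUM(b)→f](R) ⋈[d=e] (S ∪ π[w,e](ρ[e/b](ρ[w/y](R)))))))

Stepwise |·|:
  R → 6
  γ[d; SUM(b)→f](R) → 5
  S → 4
  R → 6
  ρ[w/y](R) → 6
  ρ[e/b](ρ[w/y](R)) → 6
  π[w,e](ρ[e/b](ρ[w/y](R))) → 6
  (S ∪ π[w,e](ρ[e/b](ρ[w/y](R)))) → 10
  (γ[d; SUM(b)→f](R) ⋈[d=e] (S ∪ π[w,e](ρ[e/b](ρ[w/y](R))))) → 5
  γ[w; MIN(d)→g]((γ[d; SUM(b)→f](R) ⋈[d=e] (S ∪ π[w,e](ρ[e/b](ρ[w/y](R)))))) → 3
  π[w](γ[w; MIN(d)→g]((γ[d; SUM(b)→f](R) ⋈[d=e] (S ∪ π[w,e](ρ[e/b](ρ[w/y](R))))))) → 3

|E| = 3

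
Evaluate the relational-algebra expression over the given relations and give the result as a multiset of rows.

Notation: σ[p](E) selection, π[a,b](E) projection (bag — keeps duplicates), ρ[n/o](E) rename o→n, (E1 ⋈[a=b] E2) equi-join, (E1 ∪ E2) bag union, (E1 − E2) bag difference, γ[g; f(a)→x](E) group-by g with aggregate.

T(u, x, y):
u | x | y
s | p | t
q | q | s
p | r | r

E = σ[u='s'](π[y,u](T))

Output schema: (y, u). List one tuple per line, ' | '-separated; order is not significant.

Subexpression sizes:
  T → 3
  π[y,u](T) → 3
  σ[u='s'](π[y,u](T)) → 1

== RESULT ==
y | u
t | s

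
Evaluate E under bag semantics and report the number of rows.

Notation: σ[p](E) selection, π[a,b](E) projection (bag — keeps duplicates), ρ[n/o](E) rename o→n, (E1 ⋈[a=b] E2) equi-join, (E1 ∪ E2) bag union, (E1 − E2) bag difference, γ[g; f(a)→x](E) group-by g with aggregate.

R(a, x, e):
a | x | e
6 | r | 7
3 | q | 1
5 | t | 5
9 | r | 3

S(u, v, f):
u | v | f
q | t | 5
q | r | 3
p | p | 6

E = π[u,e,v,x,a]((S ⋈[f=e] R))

Subexpression sizes:
  S → 3
  R → 4
  (S ⋈[f=e] R) → 2
  π[u,e,v,x,a]((S ⋈[f=e] R)) → 2

|E| = 2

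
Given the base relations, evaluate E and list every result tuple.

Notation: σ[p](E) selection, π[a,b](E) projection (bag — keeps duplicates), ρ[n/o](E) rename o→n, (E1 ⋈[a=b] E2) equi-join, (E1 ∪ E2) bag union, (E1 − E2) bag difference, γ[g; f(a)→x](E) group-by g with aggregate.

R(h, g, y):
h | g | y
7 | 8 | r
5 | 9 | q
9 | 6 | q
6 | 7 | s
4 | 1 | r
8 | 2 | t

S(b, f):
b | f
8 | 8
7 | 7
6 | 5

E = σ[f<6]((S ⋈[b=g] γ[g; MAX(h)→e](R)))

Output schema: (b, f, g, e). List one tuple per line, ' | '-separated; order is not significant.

Subexpression sizes:
  S → 3
  R → 6
  γ[g; MAX(h)→e](R) → 6
  (S ⋈[b=g] γ[g; MAX(h)→e](R)) → 3
  σ[f<6]((S ⋈[b=g] γ[g; MAX(h)→e](R))) → 1

== RESULT ==
b | f | g | e
6 | 5 | 6 | 9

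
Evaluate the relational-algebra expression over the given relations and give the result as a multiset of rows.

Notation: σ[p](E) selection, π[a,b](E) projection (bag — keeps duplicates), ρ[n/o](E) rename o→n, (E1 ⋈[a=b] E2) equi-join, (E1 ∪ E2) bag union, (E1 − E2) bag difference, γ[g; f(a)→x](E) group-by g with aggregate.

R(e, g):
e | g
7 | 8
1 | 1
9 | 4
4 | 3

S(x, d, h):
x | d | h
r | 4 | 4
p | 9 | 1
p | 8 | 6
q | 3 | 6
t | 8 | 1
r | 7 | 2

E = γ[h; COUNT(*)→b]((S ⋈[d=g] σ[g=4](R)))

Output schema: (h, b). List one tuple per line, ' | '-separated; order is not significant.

Stepwise |·|:
  S → 6
  R → 4
  σ[g=4](R) → 1
  (S ⋈[d=g] σ[g=4](R)) → 1
  γ[h; COUNT(*)→b]((S ⋈[d=g] σ[g=4](R))) → 1

== RESULT ==
h | b
4 | 1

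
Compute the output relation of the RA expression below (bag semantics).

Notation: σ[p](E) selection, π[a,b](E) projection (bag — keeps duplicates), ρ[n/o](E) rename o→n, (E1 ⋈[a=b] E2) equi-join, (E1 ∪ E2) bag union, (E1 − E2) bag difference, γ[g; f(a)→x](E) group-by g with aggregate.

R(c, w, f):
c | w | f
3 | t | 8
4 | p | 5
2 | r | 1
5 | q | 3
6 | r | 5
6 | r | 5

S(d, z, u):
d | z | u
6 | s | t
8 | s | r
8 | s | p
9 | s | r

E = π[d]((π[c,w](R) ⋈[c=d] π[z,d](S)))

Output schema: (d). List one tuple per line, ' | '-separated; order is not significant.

Stepwise |·|:
  R → 6
  π[c,w](R) → 6
  S → 4
  π[z,d](S) → 4
  (π[c,w](R) ⋈[c=d] π[z,d](S)) → 2
  π[d]((π[c,w](R) ⋈[c=d] π[z,d](S))) → 2

== RESULT ==
d
6
6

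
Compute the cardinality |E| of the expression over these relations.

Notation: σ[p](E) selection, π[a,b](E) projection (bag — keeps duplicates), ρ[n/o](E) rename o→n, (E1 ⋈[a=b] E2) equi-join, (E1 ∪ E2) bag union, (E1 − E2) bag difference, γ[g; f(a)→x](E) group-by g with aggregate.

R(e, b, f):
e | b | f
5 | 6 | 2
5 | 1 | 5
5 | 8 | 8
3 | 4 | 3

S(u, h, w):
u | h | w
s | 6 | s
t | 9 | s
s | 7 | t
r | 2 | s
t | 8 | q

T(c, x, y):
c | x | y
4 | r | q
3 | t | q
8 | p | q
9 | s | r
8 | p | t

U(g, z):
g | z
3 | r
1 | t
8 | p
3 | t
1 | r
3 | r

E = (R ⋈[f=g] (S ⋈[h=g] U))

Subexpression sizes:
  R → 4
  S → 5
  U → 6
  (S ⋈[h=g] U) → 1
  (R ⋈[f=g] (S ⋈[h=g] U)) → 1

|E| = 1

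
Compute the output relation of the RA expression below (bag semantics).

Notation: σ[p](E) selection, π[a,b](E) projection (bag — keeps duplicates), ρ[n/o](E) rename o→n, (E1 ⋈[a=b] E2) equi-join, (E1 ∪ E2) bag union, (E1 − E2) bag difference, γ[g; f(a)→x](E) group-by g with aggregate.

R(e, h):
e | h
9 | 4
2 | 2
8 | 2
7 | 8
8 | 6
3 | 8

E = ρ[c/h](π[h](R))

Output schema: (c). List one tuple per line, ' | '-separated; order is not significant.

Subexpression sizes:
  R → 6
  π[h](R) → 6
  ρ[c/h](π[h](R)) → 6

== RESULT ==
c
2
2
4
6
8
8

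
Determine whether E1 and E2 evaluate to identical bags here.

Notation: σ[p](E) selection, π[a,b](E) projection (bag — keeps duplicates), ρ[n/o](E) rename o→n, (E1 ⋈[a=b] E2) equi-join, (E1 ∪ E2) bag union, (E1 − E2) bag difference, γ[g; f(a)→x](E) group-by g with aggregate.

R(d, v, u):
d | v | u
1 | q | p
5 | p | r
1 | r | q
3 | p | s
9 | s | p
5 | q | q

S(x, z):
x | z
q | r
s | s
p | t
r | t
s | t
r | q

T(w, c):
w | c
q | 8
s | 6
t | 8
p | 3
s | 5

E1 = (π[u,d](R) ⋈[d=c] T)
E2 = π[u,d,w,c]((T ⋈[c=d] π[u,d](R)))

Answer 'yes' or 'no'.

E1 row counts bottom-up:
  R → 6
  π[u,d](R) → 6
  T → 5
  (π[u,d](R) ⋈[d=c] T) → 3
E2 row counts bottom-up:
  T → 5
  R → 6
  π[u,d](R) → 6
  (T ⋈[c=d] π[u,d](R)) → 3
  π[u,d,w,c]((T ⋈[c=d] π[u,d](R))) → 3

E1 and E2 produce the same multiset:
u | d | w | c
q | 5 | s | 5
r | 5 | s | 5
s | 3 | p | 3

yes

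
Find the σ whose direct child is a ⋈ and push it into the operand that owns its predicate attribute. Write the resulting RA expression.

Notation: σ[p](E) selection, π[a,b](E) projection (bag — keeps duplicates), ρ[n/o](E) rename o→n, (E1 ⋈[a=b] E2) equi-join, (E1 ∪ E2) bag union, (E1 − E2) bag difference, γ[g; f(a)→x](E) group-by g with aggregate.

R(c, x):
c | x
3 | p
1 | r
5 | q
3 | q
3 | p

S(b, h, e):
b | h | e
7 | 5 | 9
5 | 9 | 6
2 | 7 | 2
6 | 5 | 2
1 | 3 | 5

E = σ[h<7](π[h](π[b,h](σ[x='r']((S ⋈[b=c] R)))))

σ filters on x, owned by the right side.
E' = σ[h<7](π[h](π[b,h]((S ⋈[b=c] σ[x='r'](R)))))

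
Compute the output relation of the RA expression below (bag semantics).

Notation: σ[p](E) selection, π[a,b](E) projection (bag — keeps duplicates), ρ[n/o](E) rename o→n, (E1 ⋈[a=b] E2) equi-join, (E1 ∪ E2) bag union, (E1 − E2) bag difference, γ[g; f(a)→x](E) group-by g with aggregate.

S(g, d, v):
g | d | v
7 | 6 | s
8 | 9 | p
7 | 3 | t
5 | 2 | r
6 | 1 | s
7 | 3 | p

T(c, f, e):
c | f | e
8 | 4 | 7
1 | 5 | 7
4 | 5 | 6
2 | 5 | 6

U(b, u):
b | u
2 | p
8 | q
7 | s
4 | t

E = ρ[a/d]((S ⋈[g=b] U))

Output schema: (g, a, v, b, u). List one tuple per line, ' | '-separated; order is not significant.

Row counts bottom-up:
  S → 6
  U → 4
  (S ⋈[g=b] U) → 4
  ρ[a/d]((S ⋈[g=b] U)) → 4

== RESULT ==
g | a | v | b | u
7 | 3 | p | 7 | s
7 | 3 | t | 7 | s
7 | 6 | s | 7 | s
8 | 9 | p | 8 | q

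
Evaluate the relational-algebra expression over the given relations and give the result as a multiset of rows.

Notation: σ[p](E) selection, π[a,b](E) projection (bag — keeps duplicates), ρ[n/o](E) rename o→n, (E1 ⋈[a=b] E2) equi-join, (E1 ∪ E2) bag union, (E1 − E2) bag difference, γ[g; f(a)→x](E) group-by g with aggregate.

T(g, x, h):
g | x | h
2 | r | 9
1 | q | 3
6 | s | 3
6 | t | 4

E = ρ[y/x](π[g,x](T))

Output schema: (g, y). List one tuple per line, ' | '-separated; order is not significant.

Row counts bottom-up:
  T → 4
  π[g,x](T) → 4
  ρ[y/x](π[g,x](T)) → 4

== RESULT ==
g | y
1 | q
2 | r
6 | s
6 | t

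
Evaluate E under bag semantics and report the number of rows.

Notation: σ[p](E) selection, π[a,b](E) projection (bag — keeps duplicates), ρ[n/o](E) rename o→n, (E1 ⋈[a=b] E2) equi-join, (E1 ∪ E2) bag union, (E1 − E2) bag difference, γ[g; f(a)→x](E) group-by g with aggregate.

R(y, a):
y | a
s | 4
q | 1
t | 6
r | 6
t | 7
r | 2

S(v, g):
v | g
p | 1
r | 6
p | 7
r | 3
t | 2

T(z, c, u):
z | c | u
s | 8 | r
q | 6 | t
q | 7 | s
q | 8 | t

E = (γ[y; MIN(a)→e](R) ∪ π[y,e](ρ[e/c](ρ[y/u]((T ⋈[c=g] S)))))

Stepwise |·|:
  R → 6
  γ[y; MIN(a)→e](R) → 4
  T → 4
  S → 5
  (T ⋈[c=g] S) → 2
  ρ[y/u]((T ⋈[c=g] S)) → 2
  ρ[e/c](ρ[y/u]((T ⋈[c=g] S))) → 2
  π[y,e](ρ[e/c](ρ[y/u]((T ⋈[c=g] S)))) → 2
  (γ[y; MIN(a)→e](R) ∪ π[y,e](ρ[e/c](ρ[y/u]((T ⋈[c=g] S))))) → 6

|E| = 6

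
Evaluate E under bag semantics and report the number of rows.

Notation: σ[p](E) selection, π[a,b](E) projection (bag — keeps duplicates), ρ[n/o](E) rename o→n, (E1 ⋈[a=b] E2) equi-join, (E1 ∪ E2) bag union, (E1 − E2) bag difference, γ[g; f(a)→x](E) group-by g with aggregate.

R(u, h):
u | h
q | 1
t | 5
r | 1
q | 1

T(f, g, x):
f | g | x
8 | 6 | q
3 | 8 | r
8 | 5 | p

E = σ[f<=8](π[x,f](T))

Stepwise |·|:
  T → 3
  π[x,f](T) → 3
  σ[f<=8](π[x,f](T)) → 3

|E| = 3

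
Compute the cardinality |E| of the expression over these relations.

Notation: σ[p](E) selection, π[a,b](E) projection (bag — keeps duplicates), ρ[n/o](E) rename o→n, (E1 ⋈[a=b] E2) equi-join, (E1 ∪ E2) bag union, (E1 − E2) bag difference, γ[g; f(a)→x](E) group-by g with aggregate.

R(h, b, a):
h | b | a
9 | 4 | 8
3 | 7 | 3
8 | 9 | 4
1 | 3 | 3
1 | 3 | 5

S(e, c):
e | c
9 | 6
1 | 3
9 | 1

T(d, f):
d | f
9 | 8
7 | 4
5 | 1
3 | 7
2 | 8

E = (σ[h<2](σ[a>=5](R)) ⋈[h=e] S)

Per-node cardinality:
  R → 5
  σ[a>=5](R) → 2
  σ[h<2](σ[a>=5](R)) → 1
  S → 3
  (σ[h<2](σ[a>=5](R)) ⋈[h=e] S) → 1

|E| = 1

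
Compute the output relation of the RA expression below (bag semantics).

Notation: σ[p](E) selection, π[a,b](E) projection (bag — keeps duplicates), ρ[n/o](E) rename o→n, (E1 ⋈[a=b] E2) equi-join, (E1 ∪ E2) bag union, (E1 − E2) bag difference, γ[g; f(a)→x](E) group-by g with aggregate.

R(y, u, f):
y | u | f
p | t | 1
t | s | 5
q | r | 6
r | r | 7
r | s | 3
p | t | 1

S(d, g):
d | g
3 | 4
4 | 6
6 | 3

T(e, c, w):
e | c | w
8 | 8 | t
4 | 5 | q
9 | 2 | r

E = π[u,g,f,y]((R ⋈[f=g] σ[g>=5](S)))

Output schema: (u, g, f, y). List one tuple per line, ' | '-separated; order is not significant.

Subexpression sizes:
  R → 6
  S → 3
  σ[g>=5](S) → 1
  (R ⋈[f=g] σ[g>=5](S)) → 1
  π[u,g,f,y]((R ⋈[f=g] σ[g>=5](S))) → 1

== RESULT ==
u | g | f | y
r | 6 | 6 | q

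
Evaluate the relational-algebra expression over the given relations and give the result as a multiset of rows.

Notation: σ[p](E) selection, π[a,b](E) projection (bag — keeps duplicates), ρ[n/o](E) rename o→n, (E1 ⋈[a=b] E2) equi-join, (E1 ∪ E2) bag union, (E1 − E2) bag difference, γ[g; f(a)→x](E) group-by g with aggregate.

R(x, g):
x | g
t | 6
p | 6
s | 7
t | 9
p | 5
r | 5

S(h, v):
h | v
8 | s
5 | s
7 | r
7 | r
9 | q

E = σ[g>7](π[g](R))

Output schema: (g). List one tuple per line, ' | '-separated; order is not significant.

Per-node cardinality:
  R → 6
  π[g](R) → 6
  σ[g>7](π[g](R)) → 1

== RESULT ==
g
9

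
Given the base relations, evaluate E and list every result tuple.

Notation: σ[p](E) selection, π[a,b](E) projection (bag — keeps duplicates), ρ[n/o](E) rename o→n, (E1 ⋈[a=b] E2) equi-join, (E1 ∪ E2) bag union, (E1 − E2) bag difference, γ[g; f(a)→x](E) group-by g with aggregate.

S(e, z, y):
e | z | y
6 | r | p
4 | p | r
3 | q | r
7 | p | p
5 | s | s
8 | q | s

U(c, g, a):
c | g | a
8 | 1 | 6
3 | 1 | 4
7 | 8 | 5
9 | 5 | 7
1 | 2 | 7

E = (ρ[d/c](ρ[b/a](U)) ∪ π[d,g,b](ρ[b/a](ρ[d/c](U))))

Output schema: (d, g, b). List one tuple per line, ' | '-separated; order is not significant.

Row counts bottom-up:
  U → 5
  ρ[b/a](U) → 5
  ρ[d/c](ρ[b/a](U)) → 5
  U → 5
  ρ[d/c](U) → 5
  ρ[b/a](ρ[d/c](U)) → 5
  π[d,g,b](ρ[b/a](ρ[d/c](U))) → 5
  (ρ[d/c](ρ[b/a](U)) ∪ π[d,g,b](ρ[b/a](ρ[d/c](U)))) → 10

== RESULT ==
d | g | b
1 | 2 | 7
1 | 2 | 7
3 | 1 | 4
3 | 1 | 4
7 | 8 | 5
7 | 8 | 5
8 | 1 | 6
8 | 1 | 6
9 | 5 | 7
9 | 5 | 7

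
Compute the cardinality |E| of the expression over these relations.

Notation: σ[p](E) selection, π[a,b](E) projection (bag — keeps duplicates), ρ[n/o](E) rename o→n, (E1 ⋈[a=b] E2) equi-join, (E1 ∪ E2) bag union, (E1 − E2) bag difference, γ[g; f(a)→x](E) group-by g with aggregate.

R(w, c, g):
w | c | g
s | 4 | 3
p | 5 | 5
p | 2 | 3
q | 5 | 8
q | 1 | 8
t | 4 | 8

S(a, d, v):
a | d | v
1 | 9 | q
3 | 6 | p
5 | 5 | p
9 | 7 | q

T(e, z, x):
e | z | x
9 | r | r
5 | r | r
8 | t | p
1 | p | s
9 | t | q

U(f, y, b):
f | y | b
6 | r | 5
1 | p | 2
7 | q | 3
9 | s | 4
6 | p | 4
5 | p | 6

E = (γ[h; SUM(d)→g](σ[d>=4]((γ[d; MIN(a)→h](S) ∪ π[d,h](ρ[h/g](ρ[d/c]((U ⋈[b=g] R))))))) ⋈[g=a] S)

Stepwise |·|:
  S → 4
  γ[d; MIN(a)→h](S) → 4
  U → 6
  R → 6
  (U ⋈[b=g] R) → 3
  ρ[d/c]((U ⋈[b=g] R)) → 3
  ρ[h/g](ρ[d/c]((U ⋈[b=g] R))) → 3
  π[d,h](ρ[h/g](ρ[d/c]((U ⋈[b=g] R)))) → 3
  (γ[d; MIN(a)→h](S) ∪ π[d,h](ρ[h/g](ρ[d/c]((U ⋈[b=g] R))))) → 7
  σ[d>=4]((γ[d; MIN(a)→h](S) ∪ π[d,h](ρ[h/g](ρ[d/c]((U ⋈[b=g] R)))))) → 6
  γ[h; SUM(d)→g](σ[d>=4]((γ[d; MIN(a)→h](S) ∪ π[d,h](ρ[h/g](ρ[d/c]((U ⋈[b=g] R))))))) → 4
  S → 4
  (γ[h; SUM(d)→g](σ[d>=4]((γ[d; MIN(a)→h](S) ∪ π[d,h](ρ[h/g](ρ[d/c]((U ⋈[b=g] R))))))) ⋈[g=a] S) → 1

|E| = 1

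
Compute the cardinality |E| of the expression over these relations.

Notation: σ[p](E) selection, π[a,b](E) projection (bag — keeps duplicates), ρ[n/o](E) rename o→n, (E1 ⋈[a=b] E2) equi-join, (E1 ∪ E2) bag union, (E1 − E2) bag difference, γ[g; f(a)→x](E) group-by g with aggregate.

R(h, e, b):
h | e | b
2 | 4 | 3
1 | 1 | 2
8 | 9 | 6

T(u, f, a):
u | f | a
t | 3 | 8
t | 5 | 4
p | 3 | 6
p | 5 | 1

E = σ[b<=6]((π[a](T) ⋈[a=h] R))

Row counts bottom-up:
  T → 4
  π[a](T) → 4
  R → 3
  (π[a](T) ⋈[a=h] R) → 2
  σ[b<=6]((π[a](T) ⋈[a=h] R)) → 2

|E| = 2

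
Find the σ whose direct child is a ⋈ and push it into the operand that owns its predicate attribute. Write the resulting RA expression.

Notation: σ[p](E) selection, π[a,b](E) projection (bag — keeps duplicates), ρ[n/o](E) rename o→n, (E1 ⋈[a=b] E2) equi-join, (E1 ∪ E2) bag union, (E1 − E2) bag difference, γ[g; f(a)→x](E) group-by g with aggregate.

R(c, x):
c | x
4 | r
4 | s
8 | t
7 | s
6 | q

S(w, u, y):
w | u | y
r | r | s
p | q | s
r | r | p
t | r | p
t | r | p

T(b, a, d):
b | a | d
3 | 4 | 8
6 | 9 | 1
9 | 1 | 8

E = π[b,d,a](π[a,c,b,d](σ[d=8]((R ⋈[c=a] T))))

σ filters on d, owned by the right side.
E' = π[b,d,a](π[a,c,b,d]((R ⋈[c=a] σ[d=8](T))))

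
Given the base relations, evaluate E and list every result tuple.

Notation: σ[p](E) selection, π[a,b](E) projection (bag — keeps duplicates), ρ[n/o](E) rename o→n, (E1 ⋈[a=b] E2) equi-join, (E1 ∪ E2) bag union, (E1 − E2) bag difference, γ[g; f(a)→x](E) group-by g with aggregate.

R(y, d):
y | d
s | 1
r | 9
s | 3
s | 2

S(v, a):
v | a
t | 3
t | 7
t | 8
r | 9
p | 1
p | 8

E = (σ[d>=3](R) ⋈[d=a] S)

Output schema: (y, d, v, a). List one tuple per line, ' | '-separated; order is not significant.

Per-node cardinality:
  R → 4
  σ[d>=3](R) → 2
  S → 6
  (σ[d>=3](R) ⋈[d=a] S) → 2

== RESULT ==
y | d | v | a
r | 9 | r | 9
s | 3 | t | 3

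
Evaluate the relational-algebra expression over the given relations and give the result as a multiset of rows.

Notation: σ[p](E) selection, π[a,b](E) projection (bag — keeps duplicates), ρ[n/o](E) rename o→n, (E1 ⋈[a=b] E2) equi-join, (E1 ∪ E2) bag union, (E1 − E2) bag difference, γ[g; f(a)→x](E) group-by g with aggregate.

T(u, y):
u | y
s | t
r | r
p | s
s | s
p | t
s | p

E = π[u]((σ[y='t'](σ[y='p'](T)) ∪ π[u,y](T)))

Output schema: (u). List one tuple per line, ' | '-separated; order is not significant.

Stepwise |·|:
  T → 6
  σ[y='p'](T) → 1
  σ[y='t'](σ[y='p'](T)) → 0
  T → 6
  π[u,y](T) → 6
  (σ[y='t'](σ[y='p'](T)) ∪ π[u,y](T)) → 6
  π[u]((σ[y='t'](σ[y='p'](T)) ∪ π[u,y](T))) → 6

== RESULT ==
u
p
p
r
s
s
s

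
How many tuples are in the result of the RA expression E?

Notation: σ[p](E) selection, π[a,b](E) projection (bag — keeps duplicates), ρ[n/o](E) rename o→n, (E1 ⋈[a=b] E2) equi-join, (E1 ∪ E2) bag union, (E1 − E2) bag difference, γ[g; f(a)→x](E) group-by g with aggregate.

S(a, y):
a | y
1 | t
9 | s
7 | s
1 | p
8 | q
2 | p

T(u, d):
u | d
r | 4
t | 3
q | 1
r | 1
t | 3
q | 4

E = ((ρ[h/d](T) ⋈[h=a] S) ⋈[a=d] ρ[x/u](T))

Row counts bottom-up:
  T → 6
  ρ[h/d](T) → 6
  S → 6
  (ρ[h/d](T) ⋈[h=a] S) → 4
  T → 6
  ρ[x/u](T) → 6
  ((ρ[h/d](T) ⋈[h=a] S) ⋈[a=d] ρ[x/u](T)) → 8

|E| = 8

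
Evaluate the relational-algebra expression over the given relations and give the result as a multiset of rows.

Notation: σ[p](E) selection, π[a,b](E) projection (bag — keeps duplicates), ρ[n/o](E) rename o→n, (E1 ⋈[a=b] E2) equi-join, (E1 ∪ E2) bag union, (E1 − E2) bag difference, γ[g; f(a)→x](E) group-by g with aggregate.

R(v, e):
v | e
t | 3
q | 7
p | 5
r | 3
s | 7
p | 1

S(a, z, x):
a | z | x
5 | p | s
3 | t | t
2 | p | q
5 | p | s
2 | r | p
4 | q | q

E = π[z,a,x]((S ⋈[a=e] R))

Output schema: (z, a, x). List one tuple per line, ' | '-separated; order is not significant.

Row counts bottom-up:
  S → 6
  R → 6
  (S ⋈[a=e] R) → 4
  π[z,a,x]((S ⋈[a=e] R)) → 4

== RESULT ==
z | a | x
p | 5 | s
p | 5 | s
t | 3 | t
t | 3 | t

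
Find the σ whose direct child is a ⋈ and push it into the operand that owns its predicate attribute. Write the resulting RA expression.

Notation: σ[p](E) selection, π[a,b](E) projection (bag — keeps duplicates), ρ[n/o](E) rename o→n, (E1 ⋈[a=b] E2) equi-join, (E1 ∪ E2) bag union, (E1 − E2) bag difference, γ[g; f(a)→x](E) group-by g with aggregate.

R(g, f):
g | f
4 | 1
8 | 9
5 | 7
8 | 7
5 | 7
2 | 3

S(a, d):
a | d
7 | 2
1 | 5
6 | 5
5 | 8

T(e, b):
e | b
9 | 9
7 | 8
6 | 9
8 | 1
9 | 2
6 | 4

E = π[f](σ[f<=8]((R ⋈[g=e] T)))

σ filters on f, owned by the left side.
E' = π[f]((σ[f<=8](R) ⋈[g=e] T))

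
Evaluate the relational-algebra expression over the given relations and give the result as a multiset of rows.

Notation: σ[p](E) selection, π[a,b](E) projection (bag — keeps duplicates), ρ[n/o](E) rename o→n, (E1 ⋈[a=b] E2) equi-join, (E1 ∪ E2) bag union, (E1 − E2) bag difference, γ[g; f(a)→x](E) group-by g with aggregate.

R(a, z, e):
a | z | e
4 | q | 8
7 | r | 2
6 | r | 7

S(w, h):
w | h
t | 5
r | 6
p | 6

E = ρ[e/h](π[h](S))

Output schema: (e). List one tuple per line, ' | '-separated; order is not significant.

Subexpression sizes:
  S → 3
  π[h](S) → 3
  ρ[e/h](π[h](S)) → 3

== RESULT ==
e
5
6
6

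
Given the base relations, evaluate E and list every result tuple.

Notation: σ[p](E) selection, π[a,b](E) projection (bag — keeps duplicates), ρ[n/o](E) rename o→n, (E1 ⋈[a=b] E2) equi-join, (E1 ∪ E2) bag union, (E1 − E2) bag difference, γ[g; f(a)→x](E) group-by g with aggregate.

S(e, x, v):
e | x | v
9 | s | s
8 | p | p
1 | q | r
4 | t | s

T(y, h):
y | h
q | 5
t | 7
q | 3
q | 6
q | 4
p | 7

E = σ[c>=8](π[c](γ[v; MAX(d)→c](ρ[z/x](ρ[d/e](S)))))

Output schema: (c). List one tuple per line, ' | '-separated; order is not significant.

Subexpression sizes:
  S → 4
  ρ[d/e](S) → 4
  ρ[z/x](ρ[d/e](S)) → 4
  γ[v; MAX(d)→c](ρ[z/x](ρ[d/e](S))) → 3
  π[c](γ[v; MAX(d)→c](ρ[z/x](ρ[d/e](S)))) → 3
  σ[c>=8](π[c](γ[v; MAX(d)→c](ρ[z/x](ρ[d/e](S))))) → 2

== RESULT ==
c
8
9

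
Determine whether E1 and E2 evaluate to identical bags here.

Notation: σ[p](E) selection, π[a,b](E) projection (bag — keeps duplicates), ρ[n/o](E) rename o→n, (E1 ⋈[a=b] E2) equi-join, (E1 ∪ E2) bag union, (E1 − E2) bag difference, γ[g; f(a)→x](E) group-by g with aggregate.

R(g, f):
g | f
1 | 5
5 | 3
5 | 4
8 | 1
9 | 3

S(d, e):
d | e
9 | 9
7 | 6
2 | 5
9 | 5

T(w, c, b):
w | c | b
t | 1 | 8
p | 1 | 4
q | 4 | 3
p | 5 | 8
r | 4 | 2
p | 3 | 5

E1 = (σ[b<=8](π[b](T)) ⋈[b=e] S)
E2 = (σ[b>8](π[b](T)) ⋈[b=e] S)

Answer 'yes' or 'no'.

E1 stepwise |·|:
  T → 6
  π[b](T) → 6
  σ[b<=8](π[b](T)) → 6
  S → 4
  (σ[b<=8](π[b](T)) ⋈[b=e] S) → 2
E2 stepwise |·|:
  T → 6
  π[b](T) → 6
  σ[b>8](π[b](T)) → 0
  S → 4
  (σ[b>8](π[b](T)) ⋈[b=e] S) → 0

E1 result:
b | d | e
5 | 2 | 5
5 | 9 | 5
E2 result:
b | d | e
(0 rows)
Witness: (5, 2, 5) appears 1× in E1 but 0× in E2.

no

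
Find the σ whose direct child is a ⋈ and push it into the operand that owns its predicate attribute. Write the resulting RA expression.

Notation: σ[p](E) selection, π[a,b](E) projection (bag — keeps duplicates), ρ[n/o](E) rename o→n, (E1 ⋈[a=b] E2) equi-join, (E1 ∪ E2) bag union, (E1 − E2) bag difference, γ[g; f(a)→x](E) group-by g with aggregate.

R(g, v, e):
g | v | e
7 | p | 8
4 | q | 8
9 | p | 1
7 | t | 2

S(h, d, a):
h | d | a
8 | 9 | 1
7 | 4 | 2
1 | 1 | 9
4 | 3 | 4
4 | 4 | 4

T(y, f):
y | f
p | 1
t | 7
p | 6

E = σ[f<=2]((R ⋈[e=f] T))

σ filters on f, owned by the right side.
E' = (R ⋈[e=f] σ[f<=2](T))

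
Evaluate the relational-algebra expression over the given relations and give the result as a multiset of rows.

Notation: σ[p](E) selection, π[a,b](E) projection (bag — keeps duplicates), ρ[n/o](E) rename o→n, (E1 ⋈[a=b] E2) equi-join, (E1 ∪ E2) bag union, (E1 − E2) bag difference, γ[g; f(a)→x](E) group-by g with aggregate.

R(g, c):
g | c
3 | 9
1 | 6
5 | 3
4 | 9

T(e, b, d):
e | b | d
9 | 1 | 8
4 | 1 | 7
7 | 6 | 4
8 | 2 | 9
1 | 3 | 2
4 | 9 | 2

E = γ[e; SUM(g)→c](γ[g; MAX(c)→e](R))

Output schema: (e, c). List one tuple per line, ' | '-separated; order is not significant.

Per-node cardinality:
  R → 4
  γ[g; MAX(c)→e](R) → 4
  γ[e; SUM(g)→c](γ[g; MAX(c)→e](R)) → 3

== RESULT ==
e | c
3 | 5
6 | 1
9 | 7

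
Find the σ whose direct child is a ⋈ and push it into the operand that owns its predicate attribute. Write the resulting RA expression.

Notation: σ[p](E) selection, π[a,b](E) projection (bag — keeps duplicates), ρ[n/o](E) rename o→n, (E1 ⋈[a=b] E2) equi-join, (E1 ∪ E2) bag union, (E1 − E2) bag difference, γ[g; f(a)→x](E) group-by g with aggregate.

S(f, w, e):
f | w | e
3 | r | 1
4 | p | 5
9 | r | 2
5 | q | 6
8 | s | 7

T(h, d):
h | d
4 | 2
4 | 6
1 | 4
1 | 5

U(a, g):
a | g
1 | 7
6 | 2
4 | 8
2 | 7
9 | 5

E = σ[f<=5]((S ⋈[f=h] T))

σ filters on f, owned by the left side.
E' = (σ[f<=5](S) ⋈[f=h] T)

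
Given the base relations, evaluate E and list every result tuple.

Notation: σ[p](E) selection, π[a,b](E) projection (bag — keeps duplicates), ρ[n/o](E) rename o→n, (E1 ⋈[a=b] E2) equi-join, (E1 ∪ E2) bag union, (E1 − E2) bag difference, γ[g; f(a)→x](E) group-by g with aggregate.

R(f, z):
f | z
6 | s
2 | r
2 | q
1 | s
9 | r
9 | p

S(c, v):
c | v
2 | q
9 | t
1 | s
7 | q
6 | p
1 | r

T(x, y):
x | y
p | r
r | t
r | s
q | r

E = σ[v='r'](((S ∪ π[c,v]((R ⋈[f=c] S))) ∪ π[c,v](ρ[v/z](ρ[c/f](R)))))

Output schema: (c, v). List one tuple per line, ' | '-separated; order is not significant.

Subexpression sizes:
  S → 6
  R → 6
  S → 6
  (R ⋈[f=c] S) → 7
  π[c,v]((R ⋈[f=c] S)) → 7
  (S ∪ π[c,v]((R ⋈[f=c] S))) → 13
  R → 6
  ρ[c/f](R) → 6
  ρ[v/z](ρ[c/f](R)) → 6
  π[c,v](ρ[v/z](ρ[c/f](R))) → 6
  ((S ∪ π[c,v]((R ⋈[f=c] S))) ∪ π[c,v](ρ[v/z](ρ[c/f](R)))) → 19
  σ[v='r'](((S ∪ π[c,v]((R ⋈[f=c] S))) ∪ π[c,v](ρ[v/z](ρ[c/f](R))))) → 4

== RESULT ==
c | v
1 | r
1 | r
2 | r
9 | r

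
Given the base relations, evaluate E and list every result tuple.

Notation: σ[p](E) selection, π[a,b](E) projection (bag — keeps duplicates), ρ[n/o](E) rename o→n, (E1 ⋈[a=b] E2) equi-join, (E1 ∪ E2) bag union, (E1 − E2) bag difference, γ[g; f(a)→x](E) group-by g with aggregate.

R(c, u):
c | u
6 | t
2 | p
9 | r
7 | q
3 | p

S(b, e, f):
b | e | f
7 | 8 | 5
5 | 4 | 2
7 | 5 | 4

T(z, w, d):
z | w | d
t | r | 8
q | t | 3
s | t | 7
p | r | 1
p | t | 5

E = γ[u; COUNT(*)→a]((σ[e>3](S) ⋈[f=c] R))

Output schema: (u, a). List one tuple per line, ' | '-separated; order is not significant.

Per-node cardinality:
  S → 3
  σ[e>3](S) → 3
  R → 5
  (σ[e>3](S) ⋈[f=c] R) → 1
  γ[u; COUNT(*)→a]((σ[e>3](S) ⋈[f=c] R)) → 1

== RESULT ==
u | a
p | 1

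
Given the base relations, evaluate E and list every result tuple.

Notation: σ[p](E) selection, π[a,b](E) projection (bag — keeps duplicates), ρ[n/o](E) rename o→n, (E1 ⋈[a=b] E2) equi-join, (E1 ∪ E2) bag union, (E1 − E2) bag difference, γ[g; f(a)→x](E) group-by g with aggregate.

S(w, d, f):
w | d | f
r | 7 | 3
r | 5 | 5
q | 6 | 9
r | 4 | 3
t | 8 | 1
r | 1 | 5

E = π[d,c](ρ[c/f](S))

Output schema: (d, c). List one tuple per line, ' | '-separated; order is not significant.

Row counts bottom-up:
  S → 6
  ρ[c/f](S) → 6
  π[d,c](ρ[c/f](S)) → 6

== RESULT ==
d | c
1 | 5
4 | 3
5 | 5
6 | 9
7 | 3
8 | 1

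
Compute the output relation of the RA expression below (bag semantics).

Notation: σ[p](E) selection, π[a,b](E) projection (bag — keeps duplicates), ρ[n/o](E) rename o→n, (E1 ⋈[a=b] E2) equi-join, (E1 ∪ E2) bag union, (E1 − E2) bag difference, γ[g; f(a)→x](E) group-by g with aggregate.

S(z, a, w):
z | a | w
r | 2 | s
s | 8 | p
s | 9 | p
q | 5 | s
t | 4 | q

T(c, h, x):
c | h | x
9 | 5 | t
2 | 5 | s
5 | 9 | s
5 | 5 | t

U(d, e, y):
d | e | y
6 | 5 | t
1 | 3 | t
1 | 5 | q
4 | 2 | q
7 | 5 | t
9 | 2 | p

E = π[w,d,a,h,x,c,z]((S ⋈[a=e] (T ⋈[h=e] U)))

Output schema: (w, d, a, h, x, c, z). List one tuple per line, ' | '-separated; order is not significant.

Subexpression sizes:
  S → 5
  T → 4
  U → 6
  (T ⋈[h=e] U) → 9
  (S ⋈[a=e] (T ⋈[h=e] U)) → 9
  π[w,d,a,h,x,c,z]((S ⋈[a=e] (T ⋈[h=e] U))) → 9

== RESULT ==
w | d | a | h | x | c | z
s | 1 | 5 | 5 | s | 2 | q
s | 1 | 5 | 5 | t | 5 | q
s | 1 | 5 | 5 | t | 9 | q
s | 6 | 5 | 5 | s | 2 | q
s | 6 | 5 | 5 | t | 5 | q
s | 6 | 5 | 5 | t | 9 | q
s | 7 | 5 | 5 | s | 2 | q
s | 7 | 5 | 5 | t | 5 | q
s | 7 | 5 | 5 | t | 9 | q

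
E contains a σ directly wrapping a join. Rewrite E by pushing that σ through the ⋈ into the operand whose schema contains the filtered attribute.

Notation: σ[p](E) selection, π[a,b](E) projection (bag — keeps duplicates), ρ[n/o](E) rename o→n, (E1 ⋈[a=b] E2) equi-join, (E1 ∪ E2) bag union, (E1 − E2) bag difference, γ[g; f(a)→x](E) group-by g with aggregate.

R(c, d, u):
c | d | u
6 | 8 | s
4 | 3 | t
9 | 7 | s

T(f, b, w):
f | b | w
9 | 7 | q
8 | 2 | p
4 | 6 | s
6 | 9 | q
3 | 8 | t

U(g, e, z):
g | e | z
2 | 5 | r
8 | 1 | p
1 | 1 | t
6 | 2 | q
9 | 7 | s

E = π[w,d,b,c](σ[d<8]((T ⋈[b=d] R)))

σ filters on d, owned by the right side.
E' = π[w,d,b,c]((T ⋈[b=d] σ[d<8](R)))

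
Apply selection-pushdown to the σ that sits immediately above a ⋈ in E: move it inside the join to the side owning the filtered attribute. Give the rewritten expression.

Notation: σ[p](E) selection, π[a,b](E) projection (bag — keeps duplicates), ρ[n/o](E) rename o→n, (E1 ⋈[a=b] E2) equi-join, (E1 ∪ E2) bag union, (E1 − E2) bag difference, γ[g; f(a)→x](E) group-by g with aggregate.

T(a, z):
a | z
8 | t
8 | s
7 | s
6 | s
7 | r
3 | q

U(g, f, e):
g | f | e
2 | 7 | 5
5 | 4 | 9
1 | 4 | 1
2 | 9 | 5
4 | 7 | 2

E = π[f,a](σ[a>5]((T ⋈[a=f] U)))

σ filters on a, owned by the left side.
E' = π[f,a]((σ[a>5](T) ⋈[a=f] U))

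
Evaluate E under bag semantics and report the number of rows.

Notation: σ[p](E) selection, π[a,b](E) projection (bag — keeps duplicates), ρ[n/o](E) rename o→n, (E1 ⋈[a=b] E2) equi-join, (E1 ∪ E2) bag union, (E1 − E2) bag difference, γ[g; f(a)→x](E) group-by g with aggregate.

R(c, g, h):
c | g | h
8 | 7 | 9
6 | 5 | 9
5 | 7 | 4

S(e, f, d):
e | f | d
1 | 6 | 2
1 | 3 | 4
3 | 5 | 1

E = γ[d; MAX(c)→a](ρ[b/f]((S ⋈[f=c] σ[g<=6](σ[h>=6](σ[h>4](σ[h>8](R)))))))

Row counts bottom-up:
  S → 3
  R → 3
  σ[h>8](R) → 2
  σ[h>4](σ[h>8](R)) → 2
  σ[h>=6](σ[h>4](σ[h>8](R))) → 2
  σ[g<=6](σ[h>=6](σ[h>4](σ[h>8](R)))) → 1
  (S ⋈[f=c] σ[g<=6](σ[h>=6](σ[h>4](σ[h>8](R))))) → 1
  ρ[b/f]((S ⋈[f=c] σ[g<=6](σ[h>=6](σ[h>4](σ[h>8](R)))))) → 1
  γ[d; MAX(c)→a](ρ[b/f]((S ⋈[f=c] σ[g<=6](σ[h>=6](σ[h>4](σ[h>8](R))))))) → 1

|E| = 1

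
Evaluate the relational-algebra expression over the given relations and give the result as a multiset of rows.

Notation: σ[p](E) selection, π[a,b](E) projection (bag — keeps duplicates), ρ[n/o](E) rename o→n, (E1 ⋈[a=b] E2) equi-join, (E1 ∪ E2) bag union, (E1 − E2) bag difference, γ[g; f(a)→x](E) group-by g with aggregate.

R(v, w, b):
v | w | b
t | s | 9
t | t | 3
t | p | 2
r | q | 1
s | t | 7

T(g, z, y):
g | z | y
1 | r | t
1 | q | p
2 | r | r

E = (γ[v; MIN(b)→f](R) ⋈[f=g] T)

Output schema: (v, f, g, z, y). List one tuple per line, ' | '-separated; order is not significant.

Row counts bottom-up:
  R → 5
  γ[v; MIN(b)→f](R) → 3
  T → 3
  (γ[v; MIN(b)→f](R) ⋈[f=g] T) → 3

== RESULT ==
v | f | g | z | y
r | 1 | 1 | q | p
r | 1 | 1 | r | t
t | 2 | 2 | r | r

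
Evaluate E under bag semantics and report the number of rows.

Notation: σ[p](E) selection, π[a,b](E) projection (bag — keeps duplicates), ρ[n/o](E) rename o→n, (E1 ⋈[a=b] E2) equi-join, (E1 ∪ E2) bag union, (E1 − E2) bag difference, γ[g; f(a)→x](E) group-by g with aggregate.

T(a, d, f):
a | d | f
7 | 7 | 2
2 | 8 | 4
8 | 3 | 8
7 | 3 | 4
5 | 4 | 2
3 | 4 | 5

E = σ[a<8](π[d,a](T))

Subexpression sizes:
  T → 6
  π[d,a](T) → 6
  σ[a<8](π[d,a](T)) → 5

|E| = 5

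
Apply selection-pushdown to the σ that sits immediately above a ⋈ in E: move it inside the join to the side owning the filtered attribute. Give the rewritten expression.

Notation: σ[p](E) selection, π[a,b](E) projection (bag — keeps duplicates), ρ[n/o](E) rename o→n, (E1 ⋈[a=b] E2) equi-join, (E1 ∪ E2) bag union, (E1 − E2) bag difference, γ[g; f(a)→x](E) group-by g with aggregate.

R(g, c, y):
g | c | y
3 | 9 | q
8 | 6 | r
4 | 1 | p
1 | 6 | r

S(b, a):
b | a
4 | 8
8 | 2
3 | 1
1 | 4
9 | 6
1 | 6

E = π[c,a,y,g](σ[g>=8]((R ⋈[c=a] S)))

σ filters on g, owned by the left side.
E' = π[c,a,y,g]((σ[g>=8](R) ⋈[c=a] S))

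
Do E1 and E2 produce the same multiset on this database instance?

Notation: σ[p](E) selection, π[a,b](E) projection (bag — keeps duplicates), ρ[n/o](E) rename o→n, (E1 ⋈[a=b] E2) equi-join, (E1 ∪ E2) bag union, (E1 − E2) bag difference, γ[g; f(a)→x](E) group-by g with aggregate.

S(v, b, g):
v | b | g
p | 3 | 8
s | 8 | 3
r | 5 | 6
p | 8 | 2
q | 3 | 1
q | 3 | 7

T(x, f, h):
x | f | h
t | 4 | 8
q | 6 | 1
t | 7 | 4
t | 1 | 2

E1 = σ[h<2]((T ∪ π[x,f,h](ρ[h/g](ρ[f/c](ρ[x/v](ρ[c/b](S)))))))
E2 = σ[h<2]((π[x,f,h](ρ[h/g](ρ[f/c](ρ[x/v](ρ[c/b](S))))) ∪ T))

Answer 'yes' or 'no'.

E1 per-node cardinality:
  T → 4
  S → 6
  ρ[c/b](S) → 6
  ρ[x/v](ρ[c/b](S)) → 6
  ρ[f/c](ρ[x/v](ρ[c/b](S))) → 6
  ρ[h/g](ρ[f/c](ρ[x/v](ρ[c/b](S)))) → 6
  π[x,f,h](ρ[h/g](ρ[f/c](ρ[x/v](ρ[c/b](S))))) → 6
  (T ∪ π[x,f,h](ρ[h/g](ρ[f/c](ρ[x/v](ρ[c/b](S)))))) → 10
  σ[h<2]((T ∪ π[x,f,h](ρ[h/g](ρ[f/c](ρ[x/v](ρ[c/b](S))))))) → 2
E2 per-node cardinality:
  S → 6
  ρ[c/b](S) → 6
  ρ[x/v](ρ[c/b](S)) → 6
  ρ[f/c](ρ[x/v](ρ[c/b](S))) → 6
  ρ[h/g](ρ[f/c](ρ[x/v](ρ[c/b](S)))) → 6
  π[x,f,h](ρ[h/g](ρ[f/c](ρ[x/v](ρ[c/b](S))))) → 6
  T → 4
  (π[x,f,h](ρ[h/g](ρ[f/c](ρ[x/v](ρ[c/b](S))))) ∪ T) → 10
  σ[h<2]((π[x,f,h](ρ[h/g](ρ[f/c](ρ[x/v](ρ[c/b](S))))) ∪ T)) → 2

E1 and E2 produce the same multiset:
x | f | h
q | 3 | 1
q | 6 | 1

yes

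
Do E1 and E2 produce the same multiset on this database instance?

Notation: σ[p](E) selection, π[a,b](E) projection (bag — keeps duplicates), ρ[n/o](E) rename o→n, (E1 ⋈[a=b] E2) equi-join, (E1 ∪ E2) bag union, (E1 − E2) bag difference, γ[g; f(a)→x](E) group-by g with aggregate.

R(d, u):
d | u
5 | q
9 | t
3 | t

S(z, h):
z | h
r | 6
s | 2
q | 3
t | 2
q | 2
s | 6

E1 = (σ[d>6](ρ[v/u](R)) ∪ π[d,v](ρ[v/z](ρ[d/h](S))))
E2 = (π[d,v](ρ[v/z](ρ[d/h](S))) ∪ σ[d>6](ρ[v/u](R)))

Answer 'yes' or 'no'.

E1 per-node cardinality:
  R → 3
  ρ[v/u](R) → 3
  σ[d>6](ρ[v/u](R)) → 1
  S → 6
  ρ[d/h](S) → 6
  ρ[v/z](ρ[d/h](S)) → 6
  π[d,v](ρ[v/z](ρ[d/h](S))) → 6
  (σ[d>6](ρ[v/u](R)) ∪ π[d,v](ρ[v/z](ρ[d/h](S)))) → 7
E2 per-node cardinality:
  S → 6
  ρ[d/h](S) → 6
  ρ[v/z](ρ[d/h](S)) → 6
  π[d,v](ρ[v/z](ρ[d/h](S))) → 6
  R → 3
  ρ[v/u](R) → 3
  σ[d>6](ρ[v/u](R)) → 1
  (π[d,v](ρ[v/z](ρ[d/h](S))) ∪ σ[d>6](ρ[v/u](R))) → 7

E1 and E2 produce the same multiset:
d | v
2 | q
2 | s
2 | t
3 | q
6 | r
6 | s
9 | t

yes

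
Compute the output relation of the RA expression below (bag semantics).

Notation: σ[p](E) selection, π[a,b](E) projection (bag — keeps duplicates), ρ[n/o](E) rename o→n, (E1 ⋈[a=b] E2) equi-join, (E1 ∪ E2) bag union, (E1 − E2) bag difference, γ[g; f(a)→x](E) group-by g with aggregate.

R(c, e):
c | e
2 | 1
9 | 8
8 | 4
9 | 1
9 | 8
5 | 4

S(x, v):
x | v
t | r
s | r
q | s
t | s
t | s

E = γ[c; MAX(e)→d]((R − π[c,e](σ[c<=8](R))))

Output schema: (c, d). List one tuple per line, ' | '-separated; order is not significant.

Stepwise |·|:
  R → 6
  R → 6
  σ[c<=8](R) → 3
  π[c,e](σ[c<=8](R)) → 3
  (R − π[c,e](σ[c<=8](R))) → 3
  γ[c; MAX(e)→d]((R − π[c,e](σ[c<=8](R)))) → 1

== RESULT ==
c | d
9 | 8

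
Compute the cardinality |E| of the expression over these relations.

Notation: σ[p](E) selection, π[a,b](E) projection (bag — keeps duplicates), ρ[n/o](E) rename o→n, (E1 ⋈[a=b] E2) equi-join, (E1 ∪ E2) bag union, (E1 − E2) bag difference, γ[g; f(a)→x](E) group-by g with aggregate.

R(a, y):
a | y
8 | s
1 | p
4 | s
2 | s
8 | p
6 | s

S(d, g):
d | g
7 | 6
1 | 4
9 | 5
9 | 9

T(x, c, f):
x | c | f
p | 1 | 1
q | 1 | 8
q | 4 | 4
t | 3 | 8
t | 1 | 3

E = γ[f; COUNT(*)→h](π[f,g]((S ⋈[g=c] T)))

Subexpression sizes:
  S → 4
  T → 5
  (S ⋈[g=c] T) → 1
  π[f,g]((S ⋈[g=c] T)) → 1
  γ[f; COUNT(*)→h](π[f,g]((S ⋈[g=c] T))) → 1

|E| = 1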